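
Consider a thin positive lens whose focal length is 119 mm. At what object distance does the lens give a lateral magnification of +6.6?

m = −d_i/d_o ⇒ d_i = −m·d_o.
1/f = 1/d_o + 1/d_i = 1/d_o − 1/(m·d_o) = (1 − 1/m)/d_o, so d_o = f(1 − 1/m) = (119.0)(1 − 1/(+6.6)) = 101 mm.

101 mm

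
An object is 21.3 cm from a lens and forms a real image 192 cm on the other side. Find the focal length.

f = 19.2 cm (converging)

Real image ⇒ d_i = +192 cm.
1/f = 1/d_o + 1/d_i = 1/(21.3) + 1/(192) = 0.05216, so f = 19.2 cm.
Since f is positive, the lens is converging.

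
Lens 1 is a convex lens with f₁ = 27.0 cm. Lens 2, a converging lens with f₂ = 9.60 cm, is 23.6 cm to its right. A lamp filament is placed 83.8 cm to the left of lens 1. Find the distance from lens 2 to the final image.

Lens 1: 1/d_i1 = 1/f₁ − 1/d_o1 = 1/(27.0) − 1/(83.8) = 0.02510, so d_i1 = 39.83 cm.
The intermediate image is 39.83 cm to the right of lens 1, which lies 16.23 cm to the right of lens 2 — a virtual object — so d_o2 = −16.23 cm.
Lens 2: 1/d_i2 = 1/f₂ − 1/d_o2 = 1/(9.60) − 1/(-16.23) = 0.1658, so d_i2 = 6.03 cm.
The final image is real, 6.03 cm to the right of lens 2 (overall magnification ≈ -0.18).

6.03 cm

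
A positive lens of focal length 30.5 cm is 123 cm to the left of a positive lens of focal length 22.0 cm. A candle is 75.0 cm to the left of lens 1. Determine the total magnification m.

Lens 1: 1/d_i1 = 1/(30.5) − 1/(75.0) = 0.01945, so d_i1 = 51.40 cm; m₁ = −d_i1/d_o1 = -0.6853.
d_o2 = 123 − (51.40) = 71.60 cm.
Lens 2: 1/d_i2 = 1/(22.0) − 1/(71.60) = 0.03149, so d_i2 = 31.76 cm; m₂ = −d_i2/d_o2 = -0.4435.
m = m₁·m₂ = (-0.6853)(-0.4435) = +0.304.

m = +0.304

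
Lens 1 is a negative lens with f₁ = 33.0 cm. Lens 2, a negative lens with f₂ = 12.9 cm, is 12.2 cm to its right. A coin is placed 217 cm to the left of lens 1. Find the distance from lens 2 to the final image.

Lens 1 is diverging, so f₁ = −33.0 cm.
Lens 1: 1/d_i1 = 1/f₁ − 1/d_o1 = 1/(-33.0) − 1/(217) = -0.03491, so d_i1 = -28.64 cm.
The intermediate image is 28.64 cm to the left of lens 1 (virtual), which is 12.2 − (-28.64) = 40.84 cm to the left of lens 2, so d_o2 = +40.84 cm.
Lens 2 is diverging, so f₂ = −12.9 cm.
Lens 2: 1/d_i2 = 1/f₂ − 1/d_o2 = 1/(-12.9) − 1/(40.84) = -0.1020, so d_i2 = -9.80 cm.
The final image is virtual, 9.80 cm to the left of lens 2 (overall magnification ≈ 0.032).

9.80 cm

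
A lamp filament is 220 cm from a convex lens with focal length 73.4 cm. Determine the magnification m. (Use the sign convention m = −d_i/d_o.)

m = -0.501

1/d_i = 1/f − 1/d_o = 1/(73.40) − 1/(220) = 0.009079, so d_i = 110.2 cm.
m = −d_i/d_o = −(110.2)/(220) = -0.501.
The image is real, inverted and reduced, on the far side of the lens.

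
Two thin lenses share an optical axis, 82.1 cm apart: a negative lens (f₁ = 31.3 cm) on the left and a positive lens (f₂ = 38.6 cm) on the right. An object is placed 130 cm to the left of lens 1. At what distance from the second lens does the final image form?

Lens 1 is diverging, so f₁ = −31.3 cm.
Lens 1: 1/d_i1 = 1/f₁ − 1/d_o1 = 1/(-31.3) − 1/(130) = -0.03964, so d_i1 = -25.23 cm.
The intermediate image is 25.23 cm to the left of lens 1 (virtual), which is 82.1 − (-25.23) = 107.3 cm to the left of lens 2, so d_o2 = +107.3 cm.
Lens 2: 1/d_i2 = 1/f₂ − 1/d_o2 = 1/(38.6) − 1/(107.3) = 0.01659, so d_i2 = 60.3 cm.
The final image is real, 60.3 cm to the right of lens 2 (overall magnification ≈ -0.11).

60.3 cm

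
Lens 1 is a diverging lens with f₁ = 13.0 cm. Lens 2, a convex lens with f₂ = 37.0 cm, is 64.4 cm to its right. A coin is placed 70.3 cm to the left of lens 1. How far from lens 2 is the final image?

Lens 1 is diverging, so f₁ = −13.0 cm.
Lens 1: 1/d_i1 = 1/f₁ − 1/d_o1 = 1/(-13.0) − 1/(70.3) = -0.09115, so d_i1 = -10.97 cm.
The intermediate image is 10.97 cm to the left of lens 1 (virtual), which is 64.4 − (-10.97) = 75.37 cm to the left of lens 2, so d_o2 = +75.37 cm.
Lens 2: 1/d_i2 = 1/f₂ − 1/d_o2 = 1/(37.0) − 1/(75.37) = 0.01376, so d_i2 = 72.7 cm.
The final image is real, 72.7 cm to the right of lens 2 (overall magnification ≈ -0.15).

72.7 cm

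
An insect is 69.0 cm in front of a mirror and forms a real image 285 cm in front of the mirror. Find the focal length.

Real image ⇒ d_i = +285 cm.
1/f = 1/d_o + 1/d_i = 1/(69.0) + 1/(285) = 0.01800, so f = 55.6 cm.
Since f is positive, the mirror is concave.

f = 55.6 cm (concave)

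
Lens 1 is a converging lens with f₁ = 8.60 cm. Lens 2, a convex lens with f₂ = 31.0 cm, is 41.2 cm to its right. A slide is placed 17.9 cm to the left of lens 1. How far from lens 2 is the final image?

Lens 1: 1/d_i1 = 1/f₁ − 1/d_o1 = 1/(8.60) − 1/(17.9) = 0.06041, so d_i1 = 16.55 cm.
The intermediate image is 16.55 cm to the right of lens 1, which is 41.2 − (16.55) = 24.65 cm to the left of lens 2, so d_o2 = +24.65 cm.
Lens 2: 1/d_i2 = 1/f₂ − 1/d_o2 = 1/(31.0) − 1/(24.65) = -0.008310, so d_i2 = -120 cm.
The final image is virtual, 120 cm to the left of lens 2 (overall magnification ≈ -4.5).

120 cm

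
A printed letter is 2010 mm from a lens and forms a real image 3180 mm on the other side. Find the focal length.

f = 1230 mm (converging)

Real image ⇒ d_i = +3180 mm.
1/f = 1/d_o + 1/d_i = 1/(2010) + 1/(3180) = 0.0008120, so f = 1230 mm.
Since f is positive, the lens is converging.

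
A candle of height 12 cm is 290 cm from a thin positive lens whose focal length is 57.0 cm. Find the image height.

2.94 cm

1/d_i = 1/f − 1/d_o = 1/(57.00) − 1/(290) = 0.01410, so d_i = 70.94 cm.
m = −d_i/d_o = -0.2446.
|h_i| = |m|·h_o = 0.2446 × 12 = 2.94 cm. The image is real, inverted and reduced, on the far side of the lens.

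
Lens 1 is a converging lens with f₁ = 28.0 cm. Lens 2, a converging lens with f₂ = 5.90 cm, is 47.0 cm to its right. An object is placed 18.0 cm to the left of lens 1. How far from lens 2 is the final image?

6.28 cm

Lens 1: 1/d_i1 = 1/f₁ − 1/d_o1 = 1/(28.0) − 1/(18.0) = -0.01984, so d_i1 = -50.40 cm.
The intermediate image is 50.40 cm to the left of lens 1 (virtual), which is 47.0 − (-50.40) = 97.40 cm to the left of lens 2, so d_o2 = +97.40 cm.
Lens 2: 1/d_i2 = 1/f₂ − 1/d_o2 = 1/(5.90) − 1/(97.40) = 0.1592, so d_i2 = 6.28 cm.
The final image is real, 6.28 cm to the right of lens 2 (overall magnification ≈ -0.18).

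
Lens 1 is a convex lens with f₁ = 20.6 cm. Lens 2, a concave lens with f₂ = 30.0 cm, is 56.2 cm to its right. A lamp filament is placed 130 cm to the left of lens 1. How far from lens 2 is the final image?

15.4 cm

Lens 1: 1/d_i1 = 1/f₁ − 1/d_o1 = 1/(20.6) − 1/(130) = 0.04085, so d_i1 = 24.48 cm.
The intermediate image is 24.48 cm to the right of lens 1, which is 56.2 − (24.48) = 31.72 cm to the left of lens 2, so d_o2 = +31.72 cm.
Lens 2 is diverging, so f₂ = −30.0 cm.
Lens 2: 1/d_i2 = 1/f₂ − 1/d_o2 = 1/(-30.0) − 1/(31.72) = -0.06486, so d_i2 = -15.4 cm.
The final image is virtual, 15.4 cm to the left of lens 2 (overall magnification ≈ -0.092).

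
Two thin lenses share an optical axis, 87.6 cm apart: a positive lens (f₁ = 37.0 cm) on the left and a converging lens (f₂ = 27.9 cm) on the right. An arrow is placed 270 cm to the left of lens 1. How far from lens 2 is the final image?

74.2 cm

Lens 1: 1/d_i1 = 1/f₁ − 1/d_o1 = 1/(37.0) − 1/(270) = 0.02332, so d_i1 = 42.88 cm.
The intermediate image is 42.88 cm to the right of lens 1, which is 87.6 − (42.88) = 44.72 cm to the left of lens 2, so d_o2 = +44.72 cm.
Lens 2: 1/d_i2 = 1/f₂ − 1/d_o2 = 1/(27.9) − 1/(44.72) = 0.01348, so d_i2 = 74.2 cm.
The final image is real, 74.2 cm to the right of lens 2 (overall magnification ≈ 0.26).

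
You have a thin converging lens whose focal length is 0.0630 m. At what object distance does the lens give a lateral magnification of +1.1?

0.00573 m

m = −d_i/d_o ⇒ d_i = −m·d_o.
1/f = 1/d_o + 1/d_i = 1/d_o − 1/(m·d_o) = (1 − 1/m)/d_o, so d_o = f(1 − 1/m) = (0.06300)(1 − 1/(+1.1)) = 0.00573 m.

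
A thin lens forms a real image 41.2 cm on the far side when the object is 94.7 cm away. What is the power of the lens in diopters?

d_i = +41.2 cm.
1/f = 1/d_o + 1/d_i = 1/(94.7) + 1/(41.2) = 0.03483 cm⁻¹.
f = 28.71 cm = 0.2871 m, so P = 1/f = +3.48 D.

P = +3.48 D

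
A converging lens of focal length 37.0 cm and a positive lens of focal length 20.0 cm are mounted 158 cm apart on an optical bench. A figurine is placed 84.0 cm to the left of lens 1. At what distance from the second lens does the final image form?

25.6 cm

Lens 1: 1/d_i1 = 1/f₁ − 1/d_o1 = 1/(37.0) − 1/(84.0) = 0.01512, so d_i1 = 66.13 cm.
The intermediate image is 66.13 cm to the right of lens 1, which is 158 − (66.13) = 91.87 cm to the left of lens 2, so d_o2 = +91.87 cm.
Lens 2: 1/d_i2 = 1/f₂ − 1/d_o2 = 1/(20.0) − 1/(91.87) = 0.03912, so d_i2 = 25.6 cm.
The final image is real, 25.6 cm to the right of lens 2 (overall magnification ≈ 0.22).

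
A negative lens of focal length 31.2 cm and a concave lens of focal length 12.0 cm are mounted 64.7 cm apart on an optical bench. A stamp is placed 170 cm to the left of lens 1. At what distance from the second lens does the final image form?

10.6 cm

Lens 1 is diverging, so f₁ = −31.2 cm.
Lens 1: 1/d_i1 = 1/f₁ − 1/d_o1 = 1/(-31.2) − 1/(170) = -0.03793, so d_i1 = -26.36 cm.
The intermediate image is 26.36 cm to the left of lens 1 (virtual), which is 64.7 − (-26.36) = 91.06 cm to the left of lens 2, so d_o2 = +91.06 cm.
Lens 2 is diverging, so f₂ = −12.0 cm.
Lens 2: 1/d_i2 = 1/f₂ − 1/d_o2 = 1/(-12.0) − 1/(91.06) = -0.09432, so d_i2 = -10.6 cm.
The final image is virtual, 10.6 cm to the left of lens 2 (overall magnification ≈ 0.018).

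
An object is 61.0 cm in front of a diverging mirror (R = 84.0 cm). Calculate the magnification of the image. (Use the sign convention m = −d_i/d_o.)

m = +0.408

f = R/2 = 84.0/2 = 42.00 cm; for a diverging mirror, f = -42.00 cm.
1/d_i = 1/f − 1/d_o = 1/(-42.00) − 1/(61.0) = -0.04020, so d_i = -24.87 cm.
m = −d_i/d_o = −(-24.87)/(61.0) = +0.408.
The image is virtual, upright and reduced, behind the mirror.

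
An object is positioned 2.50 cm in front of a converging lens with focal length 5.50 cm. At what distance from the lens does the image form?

Thin-lens equation: 1/q = 1/f − 1/p = 1/(5.500) − 1/(2.50) = 0.1818 − 0.4000 = -0.2182, so q = -4.58 cm.
The image is virtual, upright and enlarged, on the same side as the object.

4.58 cm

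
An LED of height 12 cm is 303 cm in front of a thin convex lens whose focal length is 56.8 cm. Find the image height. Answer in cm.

1/d_i = 1/f − 1/d_o = 1/(56.80) − 1/(303) = 0.01431, so d_i = 69.90 cm.
m = −d_i/d_o = -0.2307.
|h_i| = |m|·h_o = 0.2307 × 12 = 2.77 cm. The image is real, inverted and reduced, on the far side of the lens.

2.77 cm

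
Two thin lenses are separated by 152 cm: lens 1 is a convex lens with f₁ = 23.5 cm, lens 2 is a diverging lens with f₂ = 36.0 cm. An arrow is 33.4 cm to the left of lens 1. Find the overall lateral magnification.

Lens 1: 1/d_i1 = 1/(23.5) − 1/(33.4) = 0.01261, so d_i1 = 79.28 cm; m₁ = −d_i1/d_o1 = -2.374.
d_o2 = 152 − (79.28) = 72.72 cm.
f₂ = −36.0 cm (diverging).
Lens 2: 1/d_i2 = 1/(-36.0) − 1/(72.72) = -0.04153, so d_i2 = -24.08 cm; m₂ = −d_i2/d_o2 = +0.3311.
m = m₁·m₂ = (-2.374)(+0.3311) = -0.786.

m = -0.786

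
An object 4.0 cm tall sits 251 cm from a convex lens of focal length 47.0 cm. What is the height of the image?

0.922 cm

1/d_i = 1/f − 1/d_o = 1/(47.00) − 1/(251) = 0.01729, so d_i = 57.83 cm.
m = −d_i/d_o = -0.2304.
|h_i| = |m|·h_o = 0.2304 × 4.0 = 0.922 cm. The image is real, inverted and reduced, on the far side of the lens.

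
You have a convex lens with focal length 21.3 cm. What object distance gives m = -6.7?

m = −d_i/d_o ⇒ d_i = −m·d_o.
1/f = 1/d_o + 1/d_i = 1/d_o − 1/(m·d_o) = (1 − 1/m)/d_o, so d_o = f(1 − 1/m) = (21.30)(1 − 1/(-6.7)) = 24.5 cm.

24.5 cm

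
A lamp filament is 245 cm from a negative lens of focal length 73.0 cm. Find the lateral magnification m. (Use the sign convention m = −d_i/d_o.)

For a negative lens, f = -73.0 cm.
1/d_i = 1/f − 1/d_o = 1/(-73.00) − 1/(245) = -0.01778, so d_i = -56.24 cm.
m = −d_i/d_o = −(-56.24)/(245) = +0.230.
The image is virtual, upright and reduced, on the same side as the object.

m = +0.230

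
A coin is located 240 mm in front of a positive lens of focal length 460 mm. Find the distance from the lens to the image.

Lens equation: 1/d_i = 1/f − 1/d_o = 1/(460.0) − 1/(240) = 0.002174 − 0.004167 = -0.001993, so d_i = -502 mm.
The image is virtual, upright and enlarged, on the same side as the object.

502 mm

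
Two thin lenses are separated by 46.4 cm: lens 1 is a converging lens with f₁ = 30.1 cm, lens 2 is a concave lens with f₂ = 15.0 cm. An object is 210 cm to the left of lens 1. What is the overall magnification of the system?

Lens 1: 1/d_i1 = 1/(30.1) − 1/(210) = 0.02846, so d_i1 = 35.14 cm; m₁ = −d_i1/d_o1 = -0.1673.
d_o2 = 46.4 − (35.14) = 11.26 cm.
f₂ = −15.0 cm (diverging).
Lens 2: 1/d_i2 = 1/(-15.0) − 1/(11.26) = -0.1555, so d_i2 = -6.432 cm; m₂ = −d_i2/d_o2 = +0.5712.
m = m₁·m₂ = (-0.1673)(+0.5712) = -0.0956.

m = -0.0956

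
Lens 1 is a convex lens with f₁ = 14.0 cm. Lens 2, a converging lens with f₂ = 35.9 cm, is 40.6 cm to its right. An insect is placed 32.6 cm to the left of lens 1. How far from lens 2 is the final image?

Lens 1: 1/d_i1 = 1/f₁ − 1/d_o1 = 1/(14.0) − 1/(32.6) = 0.04075, so d_i1 = 24.54 cm.
The intermediate image is 24.54 cm to the right of lens 1, which is 40.6 − (24.54) = 16.06 cm to the left of lens 2, so d_o2 = +16.06 cm.
Lens 2: 1/d_i2 = 1/f₂ − 1/d_o2 = 1/(35.9) − 1/(16.06) = -0.03441, so d_i2 = -29.1 cm.
The final image is virtual, 29.1 cm to the left of lens 2 (overall magnification ≈ -1.4).

29.1 cm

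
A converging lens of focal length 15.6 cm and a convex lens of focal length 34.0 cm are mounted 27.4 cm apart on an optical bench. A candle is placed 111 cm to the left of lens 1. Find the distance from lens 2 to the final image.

Lens 1: 1/d_i1 = 1/f₁ − 1/d_o1 = 1/(15.6) − 1/(111) = 0.05509, so d_i1 = 18.15 cm.
The intermediate image is 18.15 cm to the right of lens 1, which is 27.4 − (18.15) = 9.250 cm to the left of lens 2, so d_o2 = +9.250 cm.
Lens 2: 1/d_i2 = 1/f₂ − 1/d_o2 = 1/(34.0) − 1/(9.250) = -0.07870, so d_i2 = -12.7 cm.
The final image is virtual, 12.7 cm to the left of lens 2 (overall magnification ≈ -0.22).

12.7 cm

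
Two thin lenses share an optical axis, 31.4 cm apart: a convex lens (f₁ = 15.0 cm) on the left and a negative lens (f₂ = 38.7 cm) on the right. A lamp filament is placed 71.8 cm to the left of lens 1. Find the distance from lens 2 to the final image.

Lens 1: 1/d_i1 = 1/f₁ − 1/d_o1 = 1/(15.0) − 1/(71.8) = 0.05274, so d_i1 = 18.96 cm.
The intermediate image is 18.96 cm to the right of lens 1, which is 31.4 − (18.96) = 12.44 cm to the left of lens 2, so d_o2 = +12.44 cm.
Lens 2 is diverging, so f₂ = −38.7 cm.
Lens 2: 1/d_i2 = 1/f₂ − 1/d_o2 = 1/(-38.7) − 1/(12.44) = -0.1062, so d_i2 = -9.41 cm.
The final image is virtual, 9.41 cm to the left of lens 2 (overall magnification ≈ -0.20).

9.41 cm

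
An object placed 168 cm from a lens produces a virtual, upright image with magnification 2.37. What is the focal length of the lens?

m = −d_i/d_o ⇒ d_i = −m·d_o = −(+2.37)·(168) = -398.2 cm.
1/f = 1/d_o + 1/d_i = 1/(168) + 1/(-398.2) = 0.003441, so f = 291 cm.
Since f is positive, the lens is converging.

f = 291 cm (converging)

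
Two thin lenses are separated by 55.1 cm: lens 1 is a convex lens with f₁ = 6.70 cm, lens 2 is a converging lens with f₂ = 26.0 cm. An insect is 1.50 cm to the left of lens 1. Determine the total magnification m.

Lens 1: 1/d_i1 = 1/(6.70) − 1/(1.50) = -0.5174, so d_i1 = -1.933 cm; m₁ = −d_i1/d_o1 = +1.289.
d_o2 = 55.1 − (-1.933) = 57.03 cm.
Lens 2: 1/d_i2 = 1/(26.0) − 1/(57.03) = 0.02093, so d_i2 = 47.79 cm; m₂ = −d_i2/d_o2 = -0.8379.
m = m₁·m₂ = (+1.289)(-0.8379) = -1.08.

m = -1.08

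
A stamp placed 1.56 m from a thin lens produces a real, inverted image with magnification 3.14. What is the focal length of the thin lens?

m = −d_i/d_o ⇒ d_i = −m·d_o = −(-3.14)·(1.56) = 4.898 m.
1/f = 1/d_o + 1/d_i = 1/(1.56) + 1/(4.898) = 0.8452, so f = 1.18 m.
Since f is positive, the thin lens is converging.

f = 1.18 m (converging)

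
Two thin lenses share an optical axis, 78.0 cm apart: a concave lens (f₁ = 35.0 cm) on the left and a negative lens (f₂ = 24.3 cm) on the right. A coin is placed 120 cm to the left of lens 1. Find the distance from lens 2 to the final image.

19.7 cm

Lens 1 is diverging, so f₁ = −35.0 cm.
Lens 1: 1/d_i1 = 1/f₁ − 1/d_o1 = 1/(-35.0) − 1/(120) = -0.03690, so d_i1 = -27.10 cm.
The intermediate image is 27.10 cm to the left of lens 1 (virtual), which is 78.0 − (-27.10) = 105.1 cm to the left of lens 2, so d_o2 = +105.1 cm.
Lens 2 is diverging, so f₂ = −24.3 cm.
Lens 2: 1/d_i2 = 1/f₂ − 1/d_o2 = 1/(-24.3) − 1/(105.1) = -0.05067, so d_i2 = -19.7 cm.
The final image is virtual, 19.7 cm to the left of lens 2 (overall magnification ≈ 0.042).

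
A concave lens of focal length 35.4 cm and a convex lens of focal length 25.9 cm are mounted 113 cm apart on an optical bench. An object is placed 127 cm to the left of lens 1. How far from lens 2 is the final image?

31.7 cm

Lens 1 is diverging, so f₁ = −35.4 cm.
Lens 1: 1/d_i1 = 1/f₁ − 1/d_o1 = 1/(-35.4) − 1/(127) = -0.03612, so d_i1 = -27.68 cm.
The intermediate image is 27.68 cm to the left of lens 1 (virtual), which is 113 − (-27.68) = 140.7 cm to the left of lens 2, so d_o2 = +140.7 cm.
Lens 2: 1/d_i2 = 1/f₂ − 1/d_o2 = 1/(25.9) − 1/(140.7) = 0.03150, so d_i2 = 31.7 cm.
The final image is real, 31.7 cm to the right of lens 2 (overall magnification ≈ -0.049).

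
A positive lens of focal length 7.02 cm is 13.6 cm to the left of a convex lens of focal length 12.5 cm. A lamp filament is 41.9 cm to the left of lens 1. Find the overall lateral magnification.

m = -0.343

Lens 1: 1/d_i1 = 1/(7.02) − 1/(41.9) = 0.1186, so d_i1 = 8.433 cm; m₁ = −d_i1/d_o1 = -0.2013.
d_o2 = 13.6 − (8.433) = 5.167 cm.
Lens 2: 1/d_i2 = 1/(12.5) − 1/(5.167) = -0.1135, so d_i2 = -8.808 cm; m₂ = −d_i2/d_o2 = +1.705.
m = m₁·m₂ = (-0.2013)(+1.705) = -0.343.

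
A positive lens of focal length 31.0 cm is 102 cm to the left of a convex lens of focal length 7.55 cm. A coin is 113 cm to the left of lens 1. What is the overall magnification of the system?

m = +0.0552

Lens 1: 1/d_i1 = 1/(31.0) − 1/(113) = 0.02341, so d_i1 = 42.72 cm; m₁ = −d_i1/d_o1 = -0.3781.
d_o2 = 102 − (42.72) = 59.28 cm.
Lens 2: 1/d_i2 = 1/(7.55) − 1/(59.28) = 0.1156, so d_i2 = 8.652 cm; m₂ = −d_i2/d_o2 = -0.1460.
m = m₁·m₂ = (-0.3781)(-0.1460) = +0.0552.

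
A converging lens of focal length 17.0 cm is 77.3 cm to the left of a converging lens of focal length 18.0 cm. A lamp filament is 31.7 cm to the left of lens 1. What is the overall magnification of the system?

Lens 1: 1/d_i1 = 1/(17.0) − 1/(31.7) = 0.02728, so d_i1 = 36.66 cm; m₁ = −d_i1/d_o1 = -1.156.
d_o2 = 77.3 − (36.66) = 40.64 cm.
Lens 2: 1/d_i2 = 1/(18.0) − 1/(40.64) = 0.03095, so d_i2 = 32.31 cm; m₂ = −d_i2/d_o2 = -0.7951.
m = m₁·m₂ = (-1.156)(-0.7951) = +0.919.

m = +0.919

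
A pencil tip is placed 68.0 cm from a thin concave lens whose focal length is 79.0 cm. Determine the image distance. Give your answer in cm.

36.5 cm

For a concave lens, f = -79.0 cm.
Lens equation: 1/v = 1/f − 1/u = 1/(-79.00) − 1/(68.0) = -0.01266 − 0.01471 = -0.02736, so v = -36.5 cm.
The image is virtual, upright and reduced, on the same side as the object.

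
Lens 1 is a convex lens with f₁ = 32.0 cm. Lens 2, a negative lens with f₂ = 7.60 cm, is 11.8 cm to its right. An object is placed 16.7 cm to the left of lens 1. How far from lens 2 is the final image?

Lens 1: 1/d_i1 = 1/f₁ − 1/d_o1 = 1/(32.0) − 1/(16.7) = -0.02863, so d_i1 = -34.93 cm.
The intermediate image is 34.93 cm to the left of lens 1 (virtual), which is 11.8 − (-34.93) = 46.73 cm to the left of lens 2, so d_o2 = +46.73 cm.
Lens 2 is diverging, so f₂ = −7.60 cm.
Lens 2: 1/d_i2 = 1/f₂ − 1/d_o2 = 1/(-7.60) − 1/(46.73) = -0.1530, so d_i2 = -6.54 cm.
The final image is virtual, 6.54 cm to the left of lens 2 (overall magnification ≈ 0.29).

6.54 cm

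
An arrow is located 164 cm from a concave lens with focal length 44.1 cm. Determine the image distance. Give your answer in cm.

34.8 cm

For a concave lens, f = -44.1 cm.
Lens equation: 1/v = 1/f − 1/u = 1/(-44.10) − 1/(164) = -0.02268 − 0.006098 = -0.02877, so v = -34.8 cm.
The image is virtual, upright and reduced, on the same side as the object.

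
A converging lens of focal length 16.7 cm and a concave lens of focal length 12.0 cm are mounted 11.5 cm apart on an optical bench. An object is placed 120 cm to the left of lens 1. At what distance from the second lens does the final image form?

Lens 1: 1/d_i1 = 1/f₁ − 1/d_o1 = 1/(16.7) − 1/(120) = 0.05155, so d_i1 = 19.40 cm.
The intermediate image is 19.40 cm to the right of lens 1, which lies 7.900 cm to the right of lens 2 — a virtual object — so d_o2 = −7.900 cm.
Lens 2 is diverging, so f₂ = −12.0 cm.
Lens 2: 1/d_i2 = 1/f₂ − 1/d_o2 = 1/(-12.0) − 1/(-7.900) = 0.04325, so d_i2 = 23.1 cm.
The final image is real, 23.1 cm to the right of lens 2 (overall magnification ≈ -0.47).

23.1 cm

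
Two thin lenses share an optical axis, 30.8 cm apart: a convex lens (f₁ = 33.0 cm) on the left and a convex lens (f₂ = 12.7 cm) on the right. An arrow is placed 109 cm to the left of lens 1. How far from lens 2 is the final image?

Lens 1: 1/d_i1 = 1/f₁ − 1/d_o1 = 1/(33.0) − 1/(109) = 0.02113, so d_i1 = 47.33 cm.
The intermediate image is 47.33 cm to the right of lens 1, which lies 16.53 cm to the right of lens 2 — a virtual object — so d_o2 = −16.53 cm.
Lens 2: 1/d_i2 = 1/f₂ − 1/d_o2 = 1/(12.7) − 1/(-16.53) = 0.1392, so d_i2 = 7.18 cm.
The final image is real, 7.18 cm to the right of lens 2 (overall magnification ≈ -0.19).

7.18 cm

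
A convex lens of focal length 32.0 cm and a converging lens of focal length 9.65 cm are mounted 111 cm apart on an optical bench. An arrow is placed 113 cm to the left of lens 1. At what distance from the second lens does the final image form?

11.3 cm

Lens 1: 1/d_i1 = 1/f₁ − 1/d_o1 = 1/(32.0) − 1/(113) = 0.02240, so d_i1 = 44.64 cm.
The intermediate image is 44.64 cm to the right of lens 1, which is 111 − (44.64) = 66.36 cm to the left of lens 2, so d_o2 = +66.36 cm.
Lens 2: 1/d_i2 = 1/f₂ − 1/d_o2 = 1/(9.65) − 1/(66.36) = 0.08856, so d_i2 = 11.3 cm.
The final image is real, 11.3 cm to the right of lens 2 (overall magnification ≈ 0.067).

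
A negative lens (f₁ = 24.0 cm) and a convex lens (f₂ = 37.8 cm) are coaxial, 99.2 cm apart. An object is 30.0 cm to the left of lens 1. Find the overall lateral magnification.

f₁ = −24.0 cm (diverging).
Lens 1: 1/d_i1 = 1/(-24.0) − 1/(30.0) = -0.07500, so d_i1 = -13.33 cm; m₁ = −d_i1/d_o1 = +0.4443.
d_o2 = 99.2 − (-13.33) = 112.5 cm.
Lens 2: 1/d_i2 = 1/(37.8) − 1/(112.5) = 0.01757, so d_i2 = 56.93 cm; m₂ = −d_i2/d_o2 = -0.5060.
m = m₁·m₂ = (+0.4443)(-0.5060) = -0.225.

m = -0.225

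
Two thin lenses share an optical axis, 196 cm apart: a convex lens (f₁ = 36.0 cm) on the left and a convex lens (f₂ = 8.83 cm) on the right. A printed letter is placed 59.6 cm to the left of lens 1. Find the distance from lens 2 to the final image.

Lens 1: 1/d_i1 = 1/f₁ − 1/d_o1 = 1/(36.0) − 1/(59.6) = 0.01100, so d_i1 = 90.92 cm.
The intermediate image is 90.92 cm to the right of lens 1, which is 196 − (90.92) = 105.1 cm to the left of lens 2, so d_o2 = +105.1 cm.
Lens 2: 1/d_i2 = 1/f₂ − 1/d_o2 = 1/(8.83) − 1/(105.1) = 0.1037, so d_i2 = 9.64 cm.
The final image is real, 9.64 cm to the right of lens 2 (overall magnification ≈ 0.14).

9.64 cm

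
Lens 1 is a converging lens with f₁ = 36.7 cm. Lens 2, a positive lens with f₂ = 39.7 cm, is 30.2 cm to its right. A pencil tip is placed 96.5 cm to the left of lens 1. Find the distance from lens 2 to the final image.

Lens 1: 1/d_i1 = 1/f₁ − 1/d_o1 = 1/(36.7) − 1/(96.5) = 0.01689, so d_i1 = 59.22 cm.
The intermediate image is 59.22 cm to the right of lens 1, which lies 29.02 cm to the right of lens 2 — a virtual object — so d_o2 = −29.02 cm.
Lens 2: 1/d_i2 = 1/f₂ − 1/d_o2 = 1/(39.7) − 1/(-29.02) = 0.05965, so d_i2 = 16.8 cm.
The final image is real, 16.8 cm to the right of lens 2 (overall magnification ≈ -0.35).

16.8 cm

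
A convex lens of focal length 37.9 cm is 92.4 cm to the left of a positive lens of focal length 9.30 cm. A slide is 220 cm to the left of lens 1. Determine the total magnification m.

m = +0.0519

Lens 1: 1/d_i1 = 1/(37.9) − 1/(220) = 0.02184, so d_i1 = 45.79 cm; m₁ = −d_i1/d_o1 = -0.2081.
d_o2 = 92.4 − (45.79) = 46.61 cm.
Lens 2: 1/d_i2 = 1/(9.30) − 1/(46.61) = 0.08607, so d_i2 = 11.62 cm; m₂ = −d_i2/d_o2 = -0.2493.
m = m₁·m₂ = (-0.2081)(-0.2493) = +0.0519.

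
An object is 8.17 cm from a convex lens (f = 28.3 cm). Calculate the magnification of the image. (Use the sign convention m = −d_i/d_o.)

m = +1.41

1/d_i = 1/f − 1/d_o = 1/(28.30) − 1/(8.17) = -0.08706, so d_i = -11.49 cm.
m = −d_i/d_o = −(-11.49)/(8.17) = +1.41.
The image is virtual, upright and enlarged, on the same side as the object.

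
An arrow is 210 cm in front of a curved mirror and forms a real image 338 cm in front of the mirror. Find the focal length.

Real image ⇒ d_i = +338 cm.
1/f = 1/d_o + 1/d_i = 1/(210) + 1/(338) = 0.007720, so f = 130 cm.
Since f is positive, the curved mirror is concave.

f = 130 cm (concave)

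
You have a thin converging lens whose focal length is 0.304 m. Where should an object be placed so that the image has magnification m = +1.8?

m = −d_i/d_o ⇒ d_i = −m·d_o.
1/f = 1/d_o + 1/d_i = 1/d_o − 1/(m·d_o) = (1 − 1/m)/d_o, so d_o = f(1 − 1/m) = (0.3040)(1 − 1/(+1.8)) = 0.135 m.

0.135 m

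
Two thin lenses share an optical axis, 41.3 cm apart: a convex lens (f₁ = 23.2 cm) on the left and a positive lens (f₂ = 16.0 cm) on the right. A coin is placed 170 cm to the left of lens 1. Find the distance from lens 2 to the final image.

147 cm

Lens 1: 1/d_i1 = 1/f₁ − 1/d_o1 = 1/(23.2) − 1/(170) = 0.03722, so d_i1 = 26.87 cm.
The intermediate image is 26.87 cm to the right of lens 1, which is 41.3 − (26.87) = 14.43 cm to the left of lens 2, so d_o2 = +14.43 cm.
Lens 2: 1/d_i2 = 1/f₂ − 1/d_o2 = 1/(16.0) − 1/(14.43) = -0.006800, so d_i2 = -147 cm.
The final image is virtual, 147 cm to the left of lens 2 (overall magnification ≈ -1.6).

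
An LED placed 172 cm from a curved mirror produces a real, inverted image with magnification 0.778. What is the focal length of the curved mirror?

f = 75.3 cm (concave)

m = −d_i/d_o ⇒ d_i = −m·d_o = −(-0.778)·(172) = 133.8 cm.
1/f = 1/d_o + 1/d_i = 1/(172) + 1/(133.8) = 0.01329, so f = 75.3 cm.
Since f is positive, the curved mirror is concave.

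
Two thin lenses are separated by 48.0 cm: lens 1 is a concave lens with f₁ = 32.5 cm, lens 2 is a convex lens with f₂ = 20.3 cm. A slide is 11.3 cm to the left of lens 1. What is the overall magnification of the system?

m = -0.417

f₁ = −32.5 cm (diverging).
Lens 1: 1/d_i1 = 1/(-32.5) − 1/(11.3) = -0.1193, so d_i1 = -8.385 cm; m₁ = −d_i1/d_o1 = +0.7420.
d_o2 = 48.0 − (-8.385) = 56.38 cm.
Lens 2: 1/d_i2 = 1/(20.3) − 1/(56.38) = 0.03152, so d_i2 = 31.72 cm; m₂ = −d_i2/d_o2 = -0.5626.
m = m₁·m₂ = (+0.7420)(-0.5626) = -0.417.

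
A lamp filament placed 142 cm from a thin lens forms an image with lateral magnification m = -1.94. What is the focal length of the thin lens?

f = 93.7 cm (converging)

m = −d_i/d_o ⇒ d_i = −m·d_o = −(-1.94)·(142) = 275.5 cm.
1/f = 1/d_o + 1/d_i = 1/(142) + 1/(275.5) = 0.01067, so f = 93.7 cm.
Since f is positive, the thin lens is converging.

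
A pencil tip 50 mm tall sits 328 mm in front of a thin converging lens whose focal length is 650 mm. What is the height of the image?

1/d_i = 1/f − 1/d_o = 1/(650.0) − 1/(328) = -0.001510, so d_i = -662.1 mm.
m = −d_i/d_o = +2.019.
|h_i| = |m|·h_o = 2.019 × 50 = 101 mm. The image is virtual, upright and enlarged, on the same side as the object.

101 mm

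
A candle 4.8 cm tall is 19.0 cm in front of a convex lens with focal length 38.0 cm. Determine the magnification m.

1/d_i = 1/f − 1/d_o = 1/(38.00) − 1/(19.0) = -0.02632, so d_i = -38.00 cm.
m = −d_i/d_o = −(-38.00)/(19.0) = +2.00.
The image is virtual, upright and enlarged, on the same side as the object.

m = +2.00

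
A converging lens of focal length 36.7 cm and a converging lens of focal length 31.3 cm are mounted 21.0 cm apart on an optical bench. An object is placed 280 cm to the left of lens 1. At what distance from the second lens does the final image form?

12.7 cm

Lens 1: 1/d_i1 = 1/f₁ − 1/d_o1 = 1/(36.7) − 1/(280) = 0.02368, so d_i1 = 42.24 cm.
The intermediate image is 42.24 cm to the right of lens 1, which lies 21.24 cm to the right of lens 2 — a virtual object — so d_o2 = −21.24 cm.
Lens 2: 1/d_i2 = 1/f₂ − 1/d_o2 = 1/(31.3) − 1/(-21.24) = 0.07903, so d_i2 = 12.7 cm.
The final image is real, 12.7 cm to the right of lens 2 (overall magnification ≈ -0.090).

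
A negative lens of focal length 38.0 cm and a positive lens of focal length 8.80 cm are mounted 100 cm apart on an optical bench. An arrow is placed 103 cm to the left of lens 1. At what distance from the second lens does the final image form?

Lens 1 is diverging, so f₁ = −38.0 cm.
Lens 1: 1/d_i1 = 1/f₁ − 1/d_o1 = 1/(-38.0) − 1/(103) = -0.03602, so d_i1 = -27.76 cm.
The intermediate image is 27.76 cm to the left of lens 1 (virtual), which is 100 − (-27.76) = 127.8 cm to the left of lens 2, so d_o2 = +127.8 cm.
Lens 2: 1/d_i2 = 1/f₂ − 1/d_o2 = 1/(8.80) − 1/(127.8) = 0.1058, so d_i2 = 9.45 cm.
The final image is real, 9.45 cm to the right of lens 2 (overall magnification ≈ -0.020).

9.45 cm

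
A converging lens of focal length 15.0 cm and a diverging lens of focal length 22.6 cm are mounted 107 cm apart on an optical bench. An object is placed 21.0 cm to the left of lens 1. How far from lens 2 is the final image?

Lens 1: 1/d_i1 = 1/f₁ − 1/d_o1 = 1/(15.0) − 1/(21.0) = 0.01905, so d_i1 = 52.50 cm.
The intermediate image is 52.50 cm to the right of lens 1, which is 107 − (52.50) = 54.50 cm to the left of lens 2, so d_o2 = +54.50 cm.
Lens 2 is diverging, so f₂ = −22.6 cm.
Lens 2: 1/d_i2 = 1/f₂ − 1/d_o2 = 1/(-22.6) − 1/(54.50) = -0.06260, so d_i2 = -16.0 cm.
The final image is virtual, 16.0 cm to the left of lens 2 (overall magnification ≈ -0.73).

16.0 cm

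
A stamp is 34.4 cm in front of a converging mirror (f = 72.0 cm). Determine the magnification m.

m = +1.91

1/d_i = 1/f − 1/d_o = 1/(72.00) − 1/(34.4) = -0.01518, so d_i = -65.87 cm.
m = −d_i/d_o = −(-65.87)/(34.4) = +1.91.
The image is virtual, upright and enlarged, behind the mirror.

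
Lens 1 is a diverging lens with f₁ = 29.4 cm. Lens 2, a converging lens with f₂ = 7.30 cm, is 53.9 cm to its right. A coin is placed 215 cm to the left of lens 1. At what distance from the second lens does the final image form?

Lens 1 is diverging, so f₁ = −29.4 cm.
Lens 1: 1/d_i1 = 1/f₁ − 1/d_o1 = 1/(-29.4) − 1/(215) = -0.03866, so d_i1 = -25.86 cm.
The intermediate image is 25.86 cm to the left of lens 1 (virtual), which is 53.9 − (-25.86) = 79.76 cm to the left of lens 2, so d_o2 = +79.76 cm.
Lens 2: 1/d_i2 = 1/f₂ − 1/d_o2 = 1/(7.30) − 1/(79.76) = 0.1244, so d_i2 = 8.04 cm.
The final image is real, 8.04 cm to the right of lens 2 (overall magnification ≈ -0.012).

8.04 cm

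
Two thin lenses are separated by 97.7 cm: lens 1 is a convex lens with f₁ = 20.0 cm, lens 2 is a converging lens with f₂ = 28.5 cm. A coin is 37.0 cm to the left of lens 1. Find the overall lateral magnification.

m = +1.31

Lens 1: 1/d_i1 = 1/(20.0) − 1/(37.0) = 0.02297, so d_i1 = 43.53 cm; m₁ = −d_i1/d_o1 = -1.176.
d_o2 = 97.7 − (43.53) = 54.17 cm.
Lens 2: 1/d_i2 = 1/(28.5) − 1/(54.17) = 0.01663, so d_i2 = 60.14 cm; m₂ = −d_i2/d_o2 = -1.110.
m = m₁·m₂ = (-1.176)(-1.110) = +1.31.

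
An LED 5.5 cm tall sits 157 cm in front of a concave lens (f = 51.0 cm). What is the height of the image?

For a concave lens, f = -51.0 cm.
1/d_i = 1/f − 1/d_o = 1/(-51.00) − 1/(157) = -0.02598, so d_i = -38.50 cm.
m = −d_i/d_o = +0.2452.
|h_i| = |m|·h_o = 0.2452 × 5.5 = 1.35 cm. The image is virtual, upright and reduced, on the same side as the object.

1.35 cm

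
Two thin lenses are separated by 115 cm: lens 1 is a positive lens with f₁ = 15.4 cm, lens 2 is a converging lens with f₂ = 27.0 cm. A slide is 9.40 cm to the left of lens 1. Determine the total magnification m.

Lens 1: 1/d_i1 = 1/(15.4) − 1/(9.40) = -0.04145, so d_i1 = -24.13 cm; m₁ = −d_i1/d_o1 = +2.567.
d_o2 = 115 − (-24.13) = 139.1 cm.
Lens 2: 1/d_i2 = 1/(27.0) − 1/(139.1) = 0.02985, so d_i2 = 33.50 cm; m₂ = −d_i2/d_o2 = -0.2409.
m = m₁·m₂ = (+2.567)(-0.2409) = -0.618.

m = -0.618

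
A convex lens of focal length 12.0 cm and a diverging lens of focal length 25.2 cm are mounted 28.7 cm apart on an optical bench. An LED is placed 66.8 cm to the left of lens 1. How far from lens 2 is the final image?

Lens 1: 1/d_i1 = 1/f₁ − 1/d_o1 = 1/(12.0) − 1/(66.8) = 0.06836, so d_i1 = 14.63 cm.
The intermediate image is 14.63 cm to the right of lens 1, which is 28.7 − (14.63) = 14.07 cm to the left of lens 2, so d_o2 = +14.07 cm.
Lens 2 is diverging, so f₂ = −25.2 cm.
Lens 2: 1/d_i2 = 1/f₂ − 1/d_o2 = 1/(-25.2) − 1/(14.07) = -0.1108, so d_i2 = -9.03 cm.
The final image is virtual, 9.03 cm to the left of lens 2 (overall magnification ≈ -0.14).

9.03 cm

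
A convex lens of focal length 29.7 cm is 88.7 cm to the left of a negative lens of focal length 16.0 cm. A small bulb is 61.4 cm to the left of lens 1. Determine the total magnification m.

Lens 1: 1/d_i1 = 1/(29.7) − 1/(61.4) = 0.01738, so d_i1 = 57.53 cm; m₁ = −d_i1/d_o1 = -0.9370.
d_o2 = 88.7 − (57.53) = 31.17 cm.
f₂ = −16.0 cm (diverging).
Lens 2: 1/d_i2 = 1/(-16.0) − 1/(31.17) = -0.09458, so d_i2 = -10.57 cm; m₂ = −d_i2/d_o2 = +0.3392.
m = m₁·m₂ = (-0.9370)(+0.3392) = -0.318.

m = -0.318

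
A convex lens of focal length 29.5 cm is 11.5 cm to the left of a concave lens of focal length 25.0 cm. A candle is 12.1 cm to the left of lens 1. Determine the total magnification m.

Lens 1: 1/d_i1 = 1/(29.5) − 1/(12.1) = -0.04875, so d_i1 = -20.51 cm; m₁ = −d_i1/d_o1 = +1.695.
d_o2 = 11.5 − (-20.51) = 32.01 cm.
f₂ = −25.0 cm (diverging).
Lens 2: 1/d_i2 = 1/(-25.0) − 1/(32.01) = -0.07124, so d_i2 = -14.04 cm; m₂ = −d_i2/d_o2 = +0.4385.
m = m₁·m₂ = (+1.695)(+0.4385) = +0.743.

m = +0.743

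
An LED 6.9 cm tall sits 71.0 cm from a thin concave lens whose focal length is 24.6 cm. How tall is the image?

1.78 cm

For a concave lens, f = -24.6 cm.
1/d_i = 1/f − 1/d_o = 1/(-24.60) − 1/(71.0) = -0.05473, so d_i = -18.27 cm.
m = −d_i/d_o = +0.2573.
|h_i| = |m|·h_o = 0.2573 × 6.9 = 1.78 cm. The image is virtual, upright and reduced, on the same side as the object.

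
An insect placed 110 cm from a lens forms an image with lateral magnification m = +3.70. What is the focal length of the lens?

f = 151 cm (converging)

m = −d_i/d_o ⇒ d_i = −m·d_o = −(+3.70)·(110) = -407.0 cm.
1/f = 1/d_o + 1/d_i = 1/(110) + 1/(-407.0) = 0.006634, so f = 151 cm.
Since f is positive, the lens is converging.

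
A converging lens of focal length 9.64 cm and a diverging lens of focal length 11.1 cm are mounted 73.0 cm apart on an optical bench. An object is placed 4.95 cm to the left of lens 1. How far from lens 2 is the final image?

Lens 1: 1/d_i1 = 1/f₁ − 1/d_o1 = 1/(9.64) − 1/(4.95) = -0.09829, so d_i1 = -10.17 cm.
The intermediate image is 10.17 cm to the left of lens 1 (virtual), which is 73.0 − (-10.17) = 83.17 cm to the left of lens 2, so d_o2 = +83.17 cm.
Lens 2 is diverging, so f₂ = −11.1 cm.
Lens 2: 1/d_i2 = 1/f₂ − 1/d_o2 = 1/(-11.1) − 1/(83.17) = -0.1021, so d_i2 = -9.79 cm.
The final image is virtual, 9.79 cm to the left of lens 2 (overall magnification ≈ 0.24).

9.79 cm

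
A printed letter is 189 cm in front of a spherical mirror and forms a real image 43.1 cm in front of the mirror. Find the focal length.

Real image ⇒ d_i = +43.1 cm.
1/f = 1/d_o + 1/d_i = 1/(189) + 1/(43.1) = 0.02849, so f = 35.1 cm.
Since f is positive, the spherical mirror is concave.

f = 35.1 cm (concave)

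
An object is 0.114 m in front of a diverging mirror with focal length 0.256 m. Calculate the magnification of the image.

For a diverging mirror, f = -0.256 m.
1/d_i = 1/f − 1/d_o = 1/(-0.2560) − 1/(0.114) = -12.68, so d_i = -0.07888 m.
m = −d_i/d_o = −(-0.07888)/(0.114) = +0.692.
The image is virtual, upright and reduced, behind the mirror.

m = +0.692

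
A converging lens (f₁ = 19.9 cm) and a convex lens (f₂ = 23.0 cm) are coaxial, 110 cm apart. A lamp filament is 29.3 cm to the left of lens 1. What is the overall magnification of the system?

Lens 1: 1/d_i1 = 1/(19.9) − 1/(29.3) = 0.01612, so d_i1 = 62.03 cm; m₁ = −d_i1/d_o1 = -2.117.
d_o2 = 110 − (62.03) = 47.97 cm.
Lens 2: 1/d_i2 = 1/(23.0) − 1/(47.97) = 0.02263, so d_i2 = 44.19 cm; m₂ = −d_i2/d_o2 = -0.9211.
m = m₁·m₂ = (-2.117)(-0.9211) = +1.95.

m = +1.95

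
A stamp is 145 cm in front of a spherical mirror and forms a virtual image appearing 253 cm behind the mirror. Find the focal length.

f = 340 cm (concave)

Virtual image ⇒ d_i = −253 cm.
1/f = 1/d_o + 1/d_i = 1/(145) + 1/(-253) = 0.002944, so f = 340 cm.
Since f is positive, the spherical mirror is concave.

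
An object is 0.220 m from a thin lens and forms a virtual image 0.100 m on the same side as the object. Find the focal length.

f = -0.183 m (diverging)

Virtual image ⇒ d_i = −0.100 m.
1/f = 1/d_o + 1/d_i = 1/(0.220) + 1/(-0.100) = -5.455, so f = -0.183 m.
Since f is negative, the thin lens is diverging.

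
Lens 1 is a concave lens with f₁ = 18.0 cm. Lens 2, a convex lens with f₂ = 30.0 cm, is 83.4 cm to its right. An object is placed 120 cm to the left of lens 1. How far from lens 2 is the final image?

43.0 cm

Lens 1 is diverging, so f₁ = −18.0 cm.
Lens 1: 1/d_i1 = 1/f₁ − 1/d_o1 = 1/(-18.0) − 1/(120) = -0.06389, so d_i1 = -15.65 cm.
The intermediate image is 15.65 cm to the left of lens 1 (virtual), which is 83.4 − (-15.65) = 99.05 cm to the left of lens 2, so d_o2 = +99.05 cm.
Lens 2: 1/d_i2 = 1/f₂ − 1/d_o2 = 1/(30.0) − 1/(99.05) = 0.02324, so d_i2 = 43.0 cm.
The final image is real, 43.0 cm to the right of lens 2 (overall magnification ≈ -0.057).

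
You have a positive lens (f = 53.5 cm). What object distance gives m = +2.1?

28.0 cm

m = −d_i/d_o ⇒ d_i = −m·d_o.
1/f = 1/d_o + 1/d_i = 1/d_o − 1/(m·d_o) = (1 − 1/m)/d_o, so d_o = f(1 − 1/m) = (53.50)(1 − 1/(+2.1)) = 28.0 cm.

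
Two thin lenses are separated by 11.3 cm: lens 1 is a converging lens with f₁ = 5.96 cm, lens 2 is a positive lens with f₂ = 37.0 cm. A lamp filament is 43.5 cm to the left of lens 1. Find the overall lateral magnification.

m = -0.180

Lens 1: 1/d_i1 = 1/(5.96) − 1/(43.5) = 0.1448, so d_i1 = 6.906 cm; m₁ = −d_i1/d_o1 = -0.1588.
d_o2 = 11.3 − (6.906) = 4.394 cm.
Lens 2: 1/d_i2 = 1/(37.0) − 1/(4.394) = -0.2006, so d_i2 = -4.986 cm; m₂ = −d_i2/d_o2 = +1.135.
m = m₁·m₂ = (-0.1588)(+1.135) = -0.180.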